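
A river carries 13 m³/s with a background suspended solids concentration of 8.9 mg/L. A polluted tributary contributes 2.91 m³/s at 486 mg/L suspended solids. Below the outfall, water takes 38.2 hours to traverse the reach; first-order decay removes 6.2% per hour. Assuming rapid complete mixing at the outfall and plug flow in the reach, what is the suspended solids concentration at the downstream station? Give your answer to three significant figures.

8.34 mg/L

Conservation of mass: C = (13.00·8.900 + 2.910·486.0) / 15.91 = 1530/15.91 = 96.16 mg/L.
6.2%/h lost → k = −ln(1 − 0.062) = 0.06401 h⁻¹.
After decay, C = 96.16 × e^(−kt) = 96.16 × 0.08673 = 8.340 mg/L.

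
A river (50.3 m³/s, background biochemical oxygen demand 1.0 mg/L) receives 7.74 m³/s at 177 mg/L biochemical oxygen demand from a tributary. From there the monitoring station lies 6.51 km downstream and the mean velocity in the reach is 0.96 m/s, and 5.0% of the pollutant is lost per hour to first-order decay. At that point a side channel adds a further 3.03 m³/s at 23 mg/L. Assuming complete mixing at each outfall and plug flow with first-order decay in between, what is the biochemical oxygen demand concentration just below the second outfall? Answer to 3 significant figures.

Mass balance: C = (50.30·1.000 + 7.740·177.0) / 58.04 = 1420/58.04 = 24.47 mg/L; combined flow 58.04 m³/s.
Travel time t = 6.51·1000 / 0.96 = 6781 s = 1.884 h.
5.0%/h lost → k = −ln(1 − 0.05) = 0.05129 h⁻¹.
Applying C = C₀e^(−kt): 24.47 × 0.9079 = 22.22 mg/L.
At the second outfall, C = (58.04·22.22 + 3.030·23.00) / (58.04 + 3.030) = 22.26 mg/L.

22.3 mg/L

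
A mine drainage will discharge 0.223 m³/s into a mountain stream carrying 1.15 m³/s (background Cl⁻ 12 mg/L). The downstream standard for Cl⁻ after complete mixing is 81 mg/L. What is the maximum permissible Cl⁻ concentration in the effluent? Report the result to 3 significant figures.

437 mg/L

At the limit, (Qr·Cr + Qe·Cₑ)/(Qr + Qe) = 81:
Cₑ = (1.373·81 − 1.150·12.00) / 0.2230 = 436.8 mg/L.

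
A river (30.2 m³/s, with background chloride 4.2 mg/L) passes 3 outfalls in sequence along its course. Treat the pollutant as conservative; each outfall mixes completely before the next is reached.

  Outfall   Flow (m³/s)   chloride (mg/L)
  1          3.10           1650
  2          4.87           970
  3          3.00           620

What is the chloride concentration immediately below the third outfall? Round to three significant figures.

287 mg/L

Outfall 1: combined Q = 33.30 m³/s; C = (30.20·4.200 + 3.100·1650)/33.30 = 157.4 mg/L.
Outfall 2: combined Q = 38.17 m³/s; C = (33.30·157.4 + 4.870·970.0)/38.17 = 261.1 mg/L.
Outfall 3: combined Q = 41.17 m³/s; C = (38.17·261.1 + 3.000·620.0)/41.17 = 287.2 mg/L.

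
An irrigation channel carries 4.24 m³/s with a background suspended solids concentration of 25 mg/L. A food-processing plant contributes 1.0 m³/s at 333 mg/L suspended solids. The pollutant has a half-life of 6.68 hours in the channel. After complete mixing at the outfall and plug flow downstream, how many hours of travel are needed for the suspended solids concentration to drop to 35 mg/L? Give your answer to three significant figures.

8.41 h

Conservation of mass: C = (4.240·25.00 + 1.000·333.0) / 5.240 = 439.0/5.240 = 83.78 mg/L.
Half-life 6.68 h → k = ln 2 / 6.68 = 0.1038 h⁻¹ = 2.490 d⁻¹.
83.78·exp(−k·t) = 35 → t = ln(83.78/35)/k = 30280 s = 8.412 h.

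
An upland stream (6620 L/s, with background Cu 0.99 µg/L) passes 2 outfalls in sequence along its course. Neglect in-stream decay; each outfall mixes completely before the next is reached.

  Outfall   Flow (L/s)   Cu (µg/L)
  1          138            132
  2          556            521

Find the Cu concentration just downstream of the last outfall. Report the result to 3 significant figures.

43.0 µg/L

Below outfall 1: Q → 6758 L/s, C = (6620·0.9900 + 138.0·132.0)/6758 = 3.665 µg/L.
Below outfall 2: Q → 7314 L/s, C = (6758·3.665 + 556.0·521.0)/7314 = 42.99 µg/L.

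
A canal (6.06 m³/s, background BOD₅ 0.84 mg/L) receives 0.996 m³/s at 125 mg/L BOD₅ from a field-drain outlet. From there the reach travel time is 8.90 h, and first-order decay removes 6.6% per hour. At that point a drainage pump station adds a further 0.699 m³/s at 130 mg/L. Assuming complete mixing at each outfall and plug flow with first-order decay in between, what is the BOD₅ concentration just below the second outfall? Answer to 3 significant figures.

20.8 mg/L

Flow-weighted average: C = (6.060·0.8400 + 0.9960·125.0) / 7.056 = 129.6/7.056 = 18.37 mg/L; combined flow 7.056 m³/s.
6.6%/h lost → k = −ln(1 − 0.066) = 0.06828 h⁻¹.
After decay, C = 18.37 × e^(−kt) = 18.37 × 0.5446 = 10.00 mg/L.
At the second outfall, C = (7.056·10.00 + 0.6990·130.0) / (7.056 + 0.6990) = 20.82 mg/L.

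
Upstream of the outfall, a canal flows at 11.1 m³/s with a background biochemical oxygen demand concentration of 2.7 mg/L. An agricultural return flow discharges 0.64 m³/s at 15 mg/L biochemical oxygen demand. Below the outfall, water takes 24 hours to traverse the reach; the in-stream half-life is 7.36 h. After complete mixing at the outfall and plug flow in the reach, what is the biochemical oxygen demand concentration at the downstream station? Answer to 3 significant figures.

Mass balance: C = (11.10·2.700 + 0.6400·15.00) / 11.74 = 39.57/11.74 = 3.371 mg/L.
Half-life 7.36 h → k = ln 2 / 7.36 = 0.09418 h⁻¹ = 2.260 d⁻¹.
Applying C = C₀e^(−kt): 3.371 × 0.1043 = 0.3516 mg/L.

0.352 mg/L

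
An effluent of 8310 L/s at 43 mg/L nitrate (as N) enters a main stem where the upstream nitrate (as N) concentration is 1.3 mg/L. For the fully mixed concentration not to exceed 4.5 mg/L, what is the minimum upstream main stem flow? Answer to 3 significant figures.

100000 L/s

Set C_mix = 4.5: (Q·1.300 + 8310·43.00) / (Q + 8310) = 4.5
→ Q = 8310·(43.00 − 4.5)/(4.5 − 1.300) = 99980 L/s.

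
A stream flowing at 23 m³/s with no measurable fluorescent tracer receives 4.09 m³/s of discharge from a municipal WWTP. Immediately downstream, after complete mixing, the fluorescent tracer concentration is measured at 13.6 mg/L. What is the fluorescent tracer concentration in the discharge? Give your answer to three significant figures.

Mass balance: 23.00·0 + 4.090·Cₑ = 27.09·13.60
→ Cₑ = (27.09·13.60 − 23.00·0) / 4.090 = 90.08 mg/L.

90.1 mg/L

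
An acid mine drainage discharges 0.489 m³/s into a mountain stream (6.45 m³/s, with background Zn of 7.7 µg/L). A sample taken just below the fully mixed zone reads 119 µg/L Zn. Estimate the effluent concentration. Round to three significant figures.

1590 µg/L

Mass balance: 6.450·7.700 + 0.4890·Cₑ = 6.939·119.0
→ Cₑ = (6.939·119.0 − 6.450·7.700) / 0.4890 = 1587 µg/L.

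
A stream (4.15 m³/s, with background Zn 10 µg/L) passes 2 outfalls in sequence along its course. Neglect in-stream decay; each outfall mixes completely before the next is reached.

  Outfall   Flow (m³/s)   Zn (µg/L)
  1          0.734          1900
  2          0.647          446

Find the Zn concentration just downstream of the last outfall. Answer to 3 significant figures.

Below outfall 1: Q → 4.884 m³/s, C = (4.150·10.00 + 0.7340·1900)/4.884 = 294.0 µg/L.
Below outfall 2: Q → 5.531 m³/s, C = (4.884·294.0 + 0.6470·446.0)/5.531 = 311.8 µg/L.

312 µg/L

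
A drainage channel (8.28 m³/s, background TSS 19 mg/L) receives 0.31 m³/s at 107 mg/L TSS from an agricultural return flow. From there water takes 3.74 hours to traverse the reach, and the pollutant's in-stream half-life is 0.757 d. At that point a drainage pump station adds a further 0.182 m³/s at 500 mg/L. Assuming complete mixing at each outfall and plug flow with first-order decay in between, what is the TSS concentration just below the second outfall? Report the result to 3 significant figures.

29.2 mg/L

Mass balance: C = (8.280·19.00 + 0.3100·107.0) / 8.590 = 190.5/8.590 = 22.18 mg/L; combined flow 8.590 m³/s.
Half-life 0.757 d → k = ln 2 / 0.757 = 0.9157 d⁻¹.
After decay, C = 22.18 × e^(−kt) = 22.18 × 0.8670 = 19.23 mg/L.
At the second outfall, C = (8.590·19.23 + 0.1820·500.0) / (8.590 + 0.1820) = 29.20 mg/L.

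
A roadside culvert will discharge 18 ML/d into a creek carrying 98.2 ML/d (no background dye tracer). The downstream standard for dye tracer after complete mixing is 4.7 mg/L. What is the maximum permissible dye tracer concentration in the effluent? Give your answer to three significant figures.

30.3 mg/L

At the limit, (Qr·Cr + Qe·Cₑ)/(Qr + Qe) = 4.7:
Cₑ = (116.2·4.7 − 98.20·0) / 18.00 = 30.34 mg/L.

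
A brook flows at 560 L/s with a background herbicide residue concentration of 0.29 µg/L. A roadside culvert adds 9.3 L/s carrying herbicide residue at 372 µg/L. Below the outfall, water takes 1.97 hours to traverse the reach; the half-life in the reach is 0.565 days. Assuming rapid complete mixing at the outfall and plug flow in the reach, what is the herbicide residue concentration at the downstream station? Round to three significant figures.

5.75 µg/L

Conservation of mass: C = (560.0·0.2900 + 9.300·372.0) / 569.3 = 3622/569.3 = 6.362 µg/L.
Half-life 0.565 d → k = ln 2 / 0.565 = 1.227 d⁻¹.
Decay over the reach: 6.362·exp(−kt) = 6.362·0.9042 = 5.753 µg/L.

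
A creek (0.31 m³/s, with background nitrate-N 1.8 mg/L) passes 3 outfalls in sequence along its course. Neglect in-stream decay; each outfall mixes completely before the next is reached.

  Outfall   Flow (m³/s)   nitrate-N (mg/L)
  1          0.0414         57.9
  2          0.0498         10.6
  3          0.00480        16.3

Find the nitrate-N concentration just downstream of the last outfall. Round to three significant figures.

Below outfall 1: Q → 0.3514 m³/s, C = (0.3100·1.800 + 0.04140·57.90)/0.3514 = 8.409 mg/L.
Below outfall 2: Q → 0.4012 m³/s, C = (0.3514·8.409 + 0.04980·10.60)/0.4012 = 8.681 mg/L.
Below outfall 3: Q → 0.4060 m³/s, C = (0.4012·8.681 + 0.004800·16.30)/0.4060 = 8.771 mg/L.

8.77 mg/L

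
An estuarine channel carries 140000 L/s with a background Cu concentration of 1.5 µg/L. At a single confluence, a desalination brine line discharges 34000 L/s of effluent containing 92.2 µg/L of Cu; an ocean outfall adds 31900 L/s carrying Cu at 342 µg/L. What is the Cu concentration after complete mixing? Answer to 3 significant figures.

69.2 µg/L

Mixed concentration C = ΣQC/ΣQ = (140000·1.500 + 34000·92.20 + 31900·342.0) / 205900 = 14250000/205900 = 69.23 µg/L.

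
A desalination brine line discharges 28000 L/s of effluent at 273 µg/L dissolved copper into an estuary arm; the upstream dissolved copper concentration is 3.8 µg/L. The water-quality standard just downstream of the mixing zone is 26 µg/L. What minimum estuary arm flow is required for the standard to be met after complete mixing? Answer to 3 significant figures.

312000 L/s

Set C_mix = 26: (Q·3.800 + 28000·273.0) / (Q + 28000) = 26
→ Q = 28000·(273.0 − 26)/(26 − 3.800) = 311500 L/s.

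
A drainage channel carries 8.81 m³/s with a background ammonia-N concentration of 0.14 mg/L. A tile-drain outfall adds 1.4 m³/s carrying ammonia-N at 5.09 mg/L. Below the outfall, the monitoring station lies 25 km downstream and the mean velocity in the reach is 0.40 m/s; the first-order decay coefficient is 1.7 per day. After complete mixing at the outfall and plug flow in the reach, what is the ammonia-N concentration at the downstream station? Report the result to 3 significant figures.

0.239 mg/L

Mass balance: C = (8.810·0.1400 + 1.400·5.090) / 10.21 = 8.359/10.21 = 0.8187 mg/L.
Travel time t = 25·1000 / 0.40 = 62500 s = 17.36 h.
Applying C = C₀e^(−kt): 0.8187 × 0.2924 = 0.2394 mg/L.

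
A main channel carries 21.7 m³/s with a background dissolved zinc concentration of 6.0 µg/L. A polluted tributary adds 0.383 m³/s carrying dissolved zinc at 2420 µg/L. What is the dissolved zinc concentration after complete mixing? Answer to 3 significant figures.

Mass balance: C = (21.70·6.000 + 0.3830·2420) / 22.08 = 1057/22.08 = 47.87 µg/L.

47.9 µg/L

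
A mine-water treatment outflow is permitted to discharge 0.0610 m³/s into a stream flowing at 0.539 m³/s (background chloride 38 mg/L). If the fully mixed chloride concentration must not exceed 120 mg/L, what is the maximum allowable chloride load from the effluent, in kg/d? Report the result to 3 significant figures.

Mass balance at the limit: 0.5390·38.00 + 0.06100·Cₑ = 0.6000·120 → Cₑ = 844.6 mg/L.
Load = 0.06100 m³/s × 844.6 g/m³ × 86 400 s/d = 4451 kg/d.

4450 kg/d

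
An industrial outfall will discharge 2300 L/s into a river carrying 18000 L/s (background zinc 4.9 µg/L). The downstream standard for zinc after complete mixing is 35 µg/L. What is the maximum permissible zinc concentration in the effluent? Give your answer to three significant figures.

At the limit, (Qr·Cr + Qe·Cₑ)/(Qr + Qe) = 35:
Cₑ = (20300·35 − 18000·4.900) / 2300 = 270.6 µg/L.

271 µg/L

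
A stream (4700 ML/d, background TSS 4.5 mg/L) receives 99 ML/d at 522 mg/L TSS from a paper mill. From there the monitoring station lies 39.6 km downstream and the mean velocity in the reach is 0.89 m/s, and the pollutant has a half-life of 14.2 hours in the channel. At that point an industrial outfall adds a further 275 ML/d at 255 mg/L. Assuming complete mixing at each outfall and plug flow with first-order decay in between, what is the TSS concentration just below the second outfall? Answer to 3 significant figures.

21.7 mg/L

After mixing, C = (4700·4.500 + 99.00·522.0) / 4799 = 72830/4799 = 15.18 mg/L; combined flow 4799 ML/d.
Travel time t = 39.6·1000 / 0.89 = 44490 s = 12.36 h.
Half-life 14.2 h → k = ln 2 / 14.2 = 0.04881 h⁻¹ = 1.172 d⁻¹.
First-order decay: C = 15.18·exp(−k·t) = 15.18·0.5470 = 8.301 mg/L.
Second outfall: C = (4799·8.301 + 275.0·255.0)/5074 = 21.67 mg/L.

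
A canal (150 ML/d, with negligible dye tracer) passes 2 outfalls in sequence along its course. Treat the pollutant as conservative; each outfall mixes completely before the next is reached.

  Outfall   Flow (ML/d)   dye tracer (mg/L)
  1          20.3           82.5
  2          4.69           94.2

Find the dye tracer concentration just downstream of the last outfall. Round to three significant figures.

Outfall 1: combined Q = 170.3 ML/d; C = (150.0·0 + 20.30·82.50)/170.3 = 9.834 mg/L.
Outfall 2: combined Q = 175.0 ML/d; C = (170.3·9.834 + 4.690·94.20)/175.0 = 12.10 mg/L.

12.1 mg/L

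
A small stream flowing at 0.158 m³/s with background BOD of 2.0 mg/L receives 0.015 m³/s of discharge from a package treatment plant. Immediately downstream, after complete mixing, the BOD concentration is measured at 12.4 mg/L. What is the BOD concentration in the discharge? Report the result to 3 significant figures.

122 mg/L

Mass balance: 0.1580·2.000 + 0.01500·Cₑ = 0.1730·12.40
→ Cₑ = (0.1730·12.40 − 0.1580·2.000) / 0.01500 = 121.9 mg/L.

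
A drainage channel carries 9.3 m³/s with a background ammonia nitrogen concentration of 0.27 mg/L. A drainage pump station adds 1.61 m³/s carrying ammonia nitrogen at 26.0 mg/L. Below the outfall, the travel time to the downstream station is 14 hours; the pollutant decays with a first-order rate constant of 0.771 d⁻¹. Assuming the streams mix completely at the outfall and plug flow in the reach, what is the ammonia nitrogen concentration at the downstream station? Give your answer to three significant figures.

Flow-weighted average: C = (9.300·0.2700 + 1.610·26.00) / 10.91 = 44.37/10.91 = 4.067 mg/L.
After decay, C = 4.067 × e^(−kt) = 4.067 × 0.6378 = 2.594 mg/L.

2.59 mg/L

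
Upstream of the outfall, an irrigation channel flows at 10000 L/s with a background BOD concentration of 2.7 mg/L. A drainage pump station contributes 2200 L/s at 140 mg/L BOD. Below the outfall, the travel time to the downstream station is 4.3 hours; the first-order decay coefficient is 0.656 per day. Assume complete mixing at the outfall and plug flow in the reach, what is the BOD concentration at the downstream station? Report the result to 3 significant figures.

Mixed concentration C = ΣQC/ΣQ = (10000·2.700 + 2200·140.0) / 12200 = 335000/12200 = 27.46 mg/L.
Decay over the reach: 27.46·exp(−kt) = 27.46·0.8891 = 24.41 mg/L.

24.4 mg/L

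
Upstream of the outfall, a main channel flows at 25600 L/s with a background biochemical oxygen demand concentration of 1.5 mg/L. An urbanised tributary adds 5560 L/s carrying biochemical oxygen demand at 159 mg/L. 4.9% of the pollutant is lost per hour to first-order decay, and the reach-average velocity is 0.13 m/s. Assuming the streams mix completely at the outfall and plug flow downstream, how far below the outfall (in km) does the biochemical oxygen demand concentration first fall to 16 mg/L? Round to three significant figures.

Mass balance: C = (25600·1.500 + 5560·159.0) / 31160 = 922400/31160 = 29.60 mg/L.
4.9%/h lost → k = −ln(1 − 0.049) = 0.05024 h⁻¹.
Set 29.60·exp(−k·t) = 16 → t = ln(29.60/16)/k = 44090 s = 12.25 h.
Distance = v·t = 0.13·44090 = 5732 m = 5.732 km.

5.73 km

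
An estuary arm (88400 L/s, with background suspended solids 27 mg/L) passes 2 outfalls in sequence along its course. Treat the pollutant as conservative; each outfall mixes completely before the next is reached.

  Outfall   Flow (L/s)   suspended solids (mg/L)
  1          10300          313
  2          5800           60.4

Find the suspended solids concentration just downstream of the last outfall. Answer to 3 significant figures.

57.0 mg/L

Outfall 1: combined Q = 98700 L/s; C = (88400·27.00 + 10300·313.0)/98700 = 56.85 mg/L.
Outfall 2: combined Q = 104500 L/s; C = (98700·56.85 + 5800·60.40)/104500 = 57.04 mg/L.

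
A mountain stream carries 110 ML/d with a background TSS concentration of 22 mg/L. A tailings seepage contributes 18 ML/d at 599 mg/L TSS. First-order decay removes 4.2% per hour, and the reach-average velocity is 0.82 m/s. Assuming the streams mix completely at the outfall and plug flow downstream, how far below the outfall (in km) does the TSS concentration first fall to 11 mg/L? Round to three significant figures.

154 km

Mixed concentration C = ΣQC/ΣQ = (110.0·22.00 + 18.00·599.0) / 128.0 = 13200/128.0 = 103.1 mg/L.
4.2%/h lost → k = −ln(1 − 0.042) = 0.04291 h⁻¹.
Set 103.1·exp(−k·t) = 11 → t = ln(103.1/11)/k = 187800 s = 52.16 h.
Distance = v·t = 0.82·187800 = 154000 m = 154.0 km.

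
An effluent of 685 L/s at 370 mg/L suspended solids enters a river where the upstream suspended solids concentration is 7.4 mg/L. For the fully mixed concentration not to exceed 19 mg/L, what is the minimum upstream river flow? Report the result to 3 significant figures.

Set C_mix = 19: (Q·7.400 + 685.0·370.0) / (Q + 685.0) = 19
→ Q = 685.0·(370.0 − 19)/(19 − 7.400) = 20730 L/s.

20700 L/s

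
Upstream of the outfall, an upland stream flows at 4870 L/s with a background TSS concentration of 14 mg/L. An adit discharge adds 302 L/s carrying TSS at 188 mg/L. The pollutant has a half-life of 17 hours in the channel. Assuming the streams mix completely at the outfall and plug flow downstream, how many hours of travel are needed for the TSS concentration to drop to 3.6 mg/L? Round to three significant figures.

After mixing, C = (4870·14.00 + 302.0·188.0) / 5172 = 125000/5172 = 24.16 mg/L.
Half-life 17 h → k = ln 2 / 17 = 0.04077 h⁻¹ = 0.9786 d⁻¹.
24.16·exp(−k·t) = 3.6 → t = ln(24.16/3.6)/k = 168100 s = 46.69 h.

46.7 h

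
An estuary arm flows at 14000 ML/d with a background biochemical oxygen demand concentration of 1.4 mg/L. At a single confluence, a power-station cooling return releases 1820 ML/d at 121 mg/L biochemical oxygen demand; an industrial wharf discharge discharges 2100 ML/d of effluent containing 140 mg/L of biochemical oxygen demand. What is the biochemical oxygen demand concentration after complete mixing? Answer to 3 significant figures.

Mass balance: C = (14000·1.400 + 1820·121.0 + 2100·140.0) / 17920 = 533800/17920 = 29.79 mg/L.

29.8 mg/L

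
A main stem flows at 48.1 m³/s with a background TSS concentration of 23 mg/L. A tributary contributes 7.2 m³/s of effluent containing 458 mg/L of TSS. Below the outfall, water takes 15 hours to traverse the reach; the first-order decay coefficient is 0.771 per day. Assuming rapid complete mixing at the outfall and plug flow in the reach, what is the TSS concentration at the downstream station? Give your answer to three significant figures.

49.2 mg/L

Conservation of mass: C = (48.10·23.00 + 7.200·458.0) / 55.30 = 4404/55.30 = 79.64 mg/L.
First-order decay: C = 79.64·exp(−k·t) = 79.64·0.6176 = 49.19 mg/L.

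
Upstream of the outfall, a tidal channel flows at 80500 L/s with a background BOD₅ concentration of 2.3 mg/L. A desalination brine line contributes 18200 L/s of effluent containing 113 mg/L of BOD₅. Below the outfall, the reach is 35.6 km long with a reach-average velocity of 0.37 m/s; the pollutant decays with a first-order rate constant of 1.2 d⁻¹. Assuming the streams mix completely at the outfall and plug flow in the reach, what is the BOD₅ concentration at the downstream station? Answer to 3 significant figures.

5.97 mg/L

Mass balance: C = (80500·2.300 + 18200·113.0) / 98700 = 2242000/98700 = 22.71 mg/L.
Travel time t = 35.6·1000 / 0.37 = 96220 s = 26.73 h.
Applying C = C₀e^(−kt): 22.71 × 0.2628 = 5.969 mg/L.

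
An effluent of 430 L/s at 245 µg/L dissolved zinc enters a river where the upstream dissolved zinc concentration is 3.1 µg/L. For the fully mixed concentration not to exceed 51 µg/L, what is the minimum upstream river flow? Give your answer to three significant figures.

Set C_mix = 51: (Q·3.100 + 430.0·245.0) / (Q + 430.0) = 51
→ Q = 430.0·(245.0 − 51)/(51 − 3.100) = 1742 L/s.

1740 L/s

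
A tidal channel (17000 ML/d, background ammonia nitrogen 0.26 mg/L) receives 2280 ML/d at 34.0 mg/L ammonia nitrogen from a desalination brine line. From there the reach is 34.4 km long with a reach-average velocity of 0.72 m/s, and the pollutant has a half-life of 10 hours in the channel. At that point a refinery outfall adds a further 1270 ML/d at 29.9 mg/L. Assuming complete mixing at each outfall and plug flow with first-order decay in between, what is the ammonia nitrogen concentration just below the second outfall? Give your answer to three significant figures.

3.44 mg/L

After mixing, C = (17000·0.2600 + 2280·34.00) / 19280 = 81940/19280 = 4.250 mg/L; combined flow 19280 ML/d.
Travel time t = 34.4·1000 / 0.72 = 47780 s = 13.27 h.
Half-life 10 h → k = ln 2 / 10 = 0.06931 h⁻¹ = 1.664 d⁻¹.
First-order decay: C = 4.250·exp(−k·t) = 4.250·0.3986 = 1.694 mg/L.
At the second outfall, C = (19280·1.694 + 1270·29.90) / (19280 + 1270) = 3.437 mg/L.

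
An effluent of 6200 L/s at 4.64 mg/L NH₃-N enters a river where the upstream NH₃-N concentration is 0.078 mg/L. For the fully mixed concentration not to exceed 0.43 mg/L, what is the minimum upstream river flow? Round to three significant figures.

74200 L/s

Set C_mix = 0.43: (Q·0.07800 + 6200·4.640) / (Q + 6200) = 0.43
→ Q = 6200·(4.640 − 0.43)/(0.43 − 0.07800) = 74150 L/s.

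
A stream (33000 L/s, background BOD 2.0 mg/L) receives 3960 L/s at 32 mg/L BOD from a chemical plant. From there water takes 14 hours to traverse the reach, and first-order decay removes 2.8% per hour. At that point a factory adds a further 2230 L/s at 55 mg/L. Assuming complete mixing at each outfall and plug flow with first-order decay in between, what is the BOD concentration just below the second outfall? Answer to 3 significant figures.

Flow-weighted average: C = (33000·2.000 + 3960·32.00) / 36960 = 192700/36960 = 5.214 mg/L; combined flow 36960 L/s.
2.8%/h lost → k = −ln(1 − 0.028) = 0.02840 h⁻¹.
After decay, C = 5.214 × e^(−kt) = 5.214 × 0.6719 = 3.504 mg/L.
At the second outfall, C = (36960·3.504 + 2230·55.00) / (36960 + 2230) = 6.434 mg/L.

6.43 mg/L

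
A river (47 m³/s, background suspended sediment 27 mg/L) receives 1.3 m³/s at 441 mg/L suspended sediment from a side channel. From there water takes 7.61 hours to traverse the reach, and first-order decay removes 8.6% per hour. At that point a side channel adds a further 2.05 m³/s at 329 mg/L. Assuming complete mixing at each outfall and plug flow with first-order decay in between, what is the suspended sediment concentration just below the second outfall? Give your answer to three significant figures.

31.9 mg/L

Mixed concentration C = ΣQC/ΣQ = (47.00·27.00 + 1.300·441.0) / 48.30 = 1842/48.30 = 38.14 mg/L; combined flow 48.30 m³/s.
8.6%/h lost → k = −ln(1 − 0.086) = 0.08992 h⁻¹.
Decay over the reach: 38.14·exp(−kt) = 38.14·0.5044 = 19.24 mg/L.
At the second outfall, C = (48.30·19.24 + 2.050·329.0) / (48.30 + 2.050) = 31.85 mg/L.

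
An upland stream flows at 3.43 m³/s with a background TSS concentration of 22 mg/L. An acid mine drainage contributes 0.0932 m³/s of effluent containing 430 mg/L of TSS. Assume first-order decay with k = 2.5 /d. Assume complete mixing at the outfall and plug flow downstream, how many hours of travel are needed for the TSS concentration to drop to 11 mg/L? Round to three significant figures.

10.5 h

Mass balance: C = (3.430·22.00 + 0.09320·430.0) / 3.523 = 115.5/3.523 = 32.79 mg/L.
32.79·exp(−k·t) = 11 → t = ln(32.79/11)/k = 37750 s = 10.49 h.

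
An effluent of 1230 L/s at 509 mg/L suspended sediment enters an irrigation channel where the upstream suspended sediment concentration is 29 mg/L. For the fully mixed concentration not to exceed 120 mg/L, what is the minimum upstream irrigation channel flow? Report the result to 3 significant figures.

Set C_mix = 120: (Q·29.00 + 1230·509.0) / (Q + 1230) = 120
→ Q = 1230·(509.0 − 120)/(120 − 29.00) = 5258 L/s.

5260 L/s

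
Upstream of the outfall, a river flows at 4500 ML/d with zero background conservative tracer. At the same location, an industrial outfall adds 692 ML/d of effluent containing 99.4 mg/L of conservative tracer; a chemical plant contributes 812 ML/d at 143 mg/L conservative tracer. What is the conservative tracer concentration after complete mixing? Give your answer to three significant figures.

After mixing, C = (4500·0 + 692.0·99.40 + 812.0·143.0) / 6004 = 184900/6004 = 30.80 mg/L.

30.8 mg/L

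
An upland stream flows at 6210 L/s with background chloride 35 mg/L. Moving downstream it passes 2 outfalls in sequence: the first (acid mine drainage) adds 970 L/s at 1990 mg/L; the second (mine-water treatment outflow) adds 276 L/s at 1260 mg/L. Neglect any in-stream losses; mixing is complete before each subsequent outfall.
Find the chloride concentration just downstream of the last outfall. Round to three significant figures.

335 mg/L

Below outfall 1: Q → 7180 L/s, C = (6210·35.00 + 970.0·1990)/7180 = 299.1 mg/L.
Below outfall 2: Q → 7456 L/s, C = (7180·299.1 + 276.0·1260)/7456 = 334.7 mg/L.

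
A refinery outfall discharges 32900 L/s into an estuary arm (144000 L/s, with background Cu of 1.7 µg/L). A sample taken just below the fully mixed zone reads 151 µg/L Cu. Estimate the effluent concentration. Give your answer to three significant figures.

Mass balance: 144000·1.700 + 32900·Cₑ = 176900·151.0
→ Cₑ = (176900·151.0 − 144000·1.700) / 32900 = 804.5 µg/L.

804 µg/L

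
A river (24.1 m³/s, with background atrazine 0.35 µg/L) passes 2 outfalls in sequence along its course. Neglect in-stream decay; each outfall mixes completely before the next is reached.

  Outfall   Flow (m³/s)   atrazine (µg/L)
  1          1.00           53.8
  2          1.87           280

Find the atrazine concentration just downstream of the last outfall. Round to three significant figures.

After outfall 1: Q = 24.10 + 1.000 = 25.10 m³/s; C = (24.10·0.3500 + 1.000·53.80)/25.10 = 2.479 µg/L.
After outfall 2: Q = 25.10 + 1.870 = 26.97 m³/s; C = (25.10·2.479 + 1.870·280.0)/26.97 = 21.72 µg/L.

21.7 µg/L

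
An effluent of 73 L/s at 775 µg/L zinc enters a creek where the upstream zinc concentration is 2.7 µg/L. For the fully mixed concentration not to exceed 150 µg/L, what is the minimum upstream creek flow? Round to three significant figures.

Set C_mix = 150: (Q·2.700 + 73.00·775.0) / (Q + 73.00) = 150
→ Q = 73.00·(775.0 − 150)/(150 − 2.700) = 309.7 L/s.

310 L/s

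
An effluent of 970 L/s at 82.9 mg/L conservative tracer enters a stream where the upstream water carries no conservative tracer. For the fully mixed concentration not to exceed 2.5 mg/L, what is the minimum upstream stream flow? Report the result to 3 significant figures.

Set C_mix = 2.5: (Q·0 + 970.0·82.90) / (Q + 970.0) = 2.5
→ Q = 970.0·(82.90 − 2.5)/(2.5 − 0) = 31200 L/s.

31200 L/s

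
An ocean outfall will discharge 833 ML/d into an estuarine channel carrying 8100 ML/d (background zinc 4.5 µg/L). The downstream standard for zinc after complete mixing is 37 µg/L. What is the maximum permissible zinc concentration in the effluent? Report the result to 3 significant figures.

353 µg/L

At the limit, (Qr·Cr + Qe·Cₑ)/(Qr + Qe) = 37:
Cₑ = (8933·37 − 8100·4.500) / 833.0 = 353.0 µg/L.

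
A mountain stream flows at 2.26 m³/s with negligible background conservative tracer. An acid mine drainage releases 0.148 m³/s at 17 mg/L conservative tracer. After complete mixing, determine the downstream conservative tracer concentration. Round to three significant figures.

1.04 mg/L

Conservation of mass: C = (2.260·0 + 0.1480·17.00) / 2.408 = 2.516/2.408 = 1.045 mg/L.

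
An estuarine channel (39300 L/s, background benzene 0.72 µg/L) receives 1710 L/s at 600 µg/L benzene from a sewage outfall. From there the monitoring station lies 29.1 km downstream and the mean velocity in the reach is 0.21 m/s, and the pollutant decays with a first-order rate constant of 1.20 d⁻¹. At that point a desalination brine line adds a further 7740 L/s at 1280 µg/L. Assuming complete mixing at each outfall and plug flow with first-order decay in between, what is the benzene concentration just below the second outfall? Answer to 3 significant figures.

206 µg/L

Flow-weighted average: C = (39300·0.7200 + 1710·600.0) / 41010 = 1054000/41010 = 25.71 µg/L; combined flow 41010 L/s.
Travel time t = 29.1·1000 / 0.21 = 138600 s = 38.49 h.
After decay, C = 25.71 × e^(−kt) = 25.71 × 0.1459 = 3.752 µg/L.
Second outfall: C = (41010·3.752 + 7740·1280)/48750 = 206.4 µg/L.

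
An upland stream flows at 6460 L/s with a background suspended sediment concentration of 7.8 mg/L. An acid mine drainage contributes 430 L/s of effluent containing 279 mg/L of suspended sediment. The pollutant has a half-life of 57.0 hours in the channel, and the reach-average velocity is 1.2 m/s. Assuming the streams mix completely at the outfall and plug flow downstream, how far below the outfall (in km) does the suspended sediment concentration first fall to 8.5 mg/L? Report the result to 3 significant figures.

Conservation of mass: C = (6460·7.800 + 430.0·279.0) / 6890 = 170400/6890 = 24.73 mg/L.
Half-life 57.0 h → k = ln 2 / 57.0 = 0.01216 h⁻¹ = 0.2919 d⁻¹.
Set 24.73·exp(−k·t) = 8.5 → t = ln(24.73/8.5)/k = 316100 s = 87.81 h.
Distance = v·t = 1.2·316100 = 379300 m = 379.3 km.

379 km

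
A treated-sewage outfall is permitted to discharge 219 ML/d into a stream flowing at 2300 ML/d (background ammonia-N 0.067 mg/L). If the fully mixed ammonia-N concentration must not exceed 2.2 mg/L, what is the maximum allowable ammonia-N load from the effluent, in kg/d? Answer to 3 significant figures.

Mass balance at the limit: 2300·0.06700 + 219.0·Cₑ = 2519·2.2 → Cₑ = 24.60 mg/L.
219.0 ML/d = 2.535 m³/s. Load = 2.535 m³/s × 24.60 g/m³ × 86 400 s/d = 5388 kg/d.

5390 kg/d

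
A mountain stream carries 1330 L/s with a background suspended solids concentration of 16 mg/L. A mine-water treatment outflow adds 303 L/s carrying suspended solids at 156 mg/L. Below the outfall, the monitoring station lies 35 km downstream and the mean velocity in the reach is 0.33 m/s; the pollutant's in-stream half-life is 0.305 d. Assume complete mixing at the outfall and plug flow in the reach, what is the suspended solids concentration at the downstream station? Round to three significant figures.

Mixed concentration C = ΣQC/ΣQ = (1330·16.00 + 303.0·156.0) / 1633 = 68550/1633 = 41.98 mg/L.
Travel time t = 35·1000 / 0.33 = 106100 s = 29.46 h.
Half-life 0.305 d → k = ln 2 / 0.305 = 2.273 d⁻¹.
After decay, C = 41.98 × e^(−kt) = 41.98 × 0.06144 = 2.579 mg/L.

2.58 mg/L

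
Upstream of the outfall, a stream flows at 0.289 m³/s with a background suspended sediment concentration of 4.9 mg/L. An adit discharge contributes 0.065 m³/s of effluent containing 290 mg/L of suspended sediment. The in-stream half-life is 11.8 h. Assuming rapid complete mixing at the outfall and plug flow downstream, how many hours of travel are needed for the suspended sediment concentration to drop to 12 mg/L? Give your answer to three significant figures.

26.6 h

Mixed concentration C = ΣQC/ΣQ = (0.2890·4.900 + 0.06500·290.0) / 0.3540 = 20.27/0.3540 = 57.25 mg/L.
Half-life 11.8 h → k = ln 2 / 11.8 = 0.05874 h⁻¹ = 1.410 d⁻¹.
57.25·exp(−k·t) = 12 → t = ln(57.25/12)/k = 95760 s = 26.60 h.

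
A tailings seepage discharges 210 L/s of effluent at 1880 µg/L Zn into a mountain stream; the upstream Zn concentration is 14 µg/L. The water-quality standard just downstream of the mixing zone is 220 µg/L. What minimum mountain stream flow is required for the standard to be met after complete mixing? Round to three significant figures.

1690 L/s

Set C_mix = 220: (Q·14.00 + 210.0·1880) / (Q + 210.0) = 220
→ Q = 210.0·(1880 − 220)/(220 − 14.00) = 1692 L/s.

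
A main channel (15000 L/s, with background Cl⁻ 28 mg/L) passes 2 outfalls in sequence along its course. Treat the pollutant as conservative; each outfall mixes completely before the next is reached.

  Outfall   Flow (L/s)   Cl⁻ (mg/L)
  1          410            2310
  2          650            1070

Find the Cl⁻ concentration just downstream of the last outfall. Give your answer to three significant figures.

128 mg/L

After outfall 1: Q = 15000 + 410.0 = 15410 L/s; C = (15000·28.00 + 410.0·2310)/15410 = 88.72 mg/L.
After outfall 2: Q = 15410 + 650.0 = 16060 L/s; C = (15410·88.72 + 650.0·1070)/16060 = 128.4 mg/L.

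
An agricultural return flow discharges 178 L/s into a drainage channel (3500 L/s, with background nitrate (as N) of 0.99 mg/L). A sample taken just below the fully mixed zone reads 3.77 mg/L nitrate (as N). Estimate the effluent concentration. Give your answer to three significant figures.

Mass balance: 3500·0.9900 + 178.0·Cₑ = 3678·3.770
→ Cₑ = (3678·3.770 − 3500·0.9900) / 178.0 = 58.43 mg/L.

58.4 mg/L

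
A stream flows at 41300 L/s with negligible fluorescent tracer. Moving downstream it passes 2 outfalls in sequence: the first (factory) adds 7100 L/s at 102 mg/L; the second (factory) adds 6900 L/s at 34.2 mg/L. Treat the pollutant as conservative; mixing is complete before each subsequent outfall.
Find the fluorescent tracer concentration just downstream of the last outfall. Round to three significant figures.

Below outfall 1: Q → 48400 L/s, C = (41300·0 + 7100·102.0)/48400 = 14.96 mg/L.
Below outfall 2: Q → 55300 L/s, C = (48400·14.96 + 6900·34.20)/55300 = 17.36 mg/L.

17.4 mg/L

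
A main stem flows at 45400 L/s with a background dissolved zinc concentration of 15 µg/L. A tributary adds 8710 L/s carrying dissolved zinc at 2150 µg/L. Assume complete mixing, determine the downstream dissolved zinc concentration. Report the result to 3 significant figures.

359 µg/L

Conservation of mass: C = (45400·15.00 + 8710·2150) / 54110 = 19410000/54110 = 358.7 µg/L.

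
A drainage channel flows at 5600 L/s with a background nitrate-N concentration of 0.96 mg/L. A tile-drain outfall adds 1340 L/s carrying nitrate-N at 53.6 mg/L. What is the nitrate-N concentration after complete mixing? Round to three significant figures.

Mass balance: C = (5600·0.9600 + 1340·53.60) / 6940 = 77200/6940 = 11.12 mg/L.

11.1 mg/L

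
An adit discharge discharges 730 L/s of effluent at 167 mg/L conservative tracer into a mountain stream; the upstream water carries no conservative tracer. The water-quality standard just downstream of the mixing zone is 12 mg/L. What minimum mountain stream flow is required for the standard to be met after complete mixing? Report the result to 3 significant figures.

9430 L/s

Set C_mix = 12: (Q·0 + 730.0·167.0) / (Q + 730.0) = 12
→ Q = 730.0·(167.0 − 12)/(12 − 0) = 9429 L/s.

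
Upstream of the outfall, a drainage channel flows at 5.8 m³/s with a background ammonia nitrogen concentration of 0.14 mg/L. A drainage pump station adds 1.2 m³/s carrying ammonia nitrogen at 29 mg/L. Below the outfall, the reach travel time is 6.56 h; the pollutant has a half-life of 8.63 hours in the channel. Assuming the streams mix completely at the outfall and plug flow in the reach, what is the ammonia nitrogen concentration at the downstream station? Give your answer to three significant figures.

3.00 mg/L

After mixing, C = (5.800·0.1400 + 1.200·29.00) / 7.000 = 35.61/7.000 = 5.087 mg/L.
Half-life 8.63 h → k = ln 2 / 8.63 = 0.08032 h⁻¹ = 1.928 d⁻¹.
Applying C = C₀e^(−kt): 5.087 × 0.5904 = 3.004 mg/L.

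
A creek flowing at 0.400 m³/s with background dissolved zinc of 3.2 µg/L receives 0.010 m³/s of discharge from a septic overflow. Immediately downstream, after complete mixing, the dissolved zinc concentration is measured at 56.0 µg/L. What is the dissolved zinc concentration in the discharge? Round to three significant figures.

Mass balance: 0.4000·3.200 + 0.01000·Cₑ = 0.4100·56.00
→ Cₑ = (0.4100·56.00 − 0.4000·3.200) / 0.01000 = 2168 µg/L.

2170 µg/L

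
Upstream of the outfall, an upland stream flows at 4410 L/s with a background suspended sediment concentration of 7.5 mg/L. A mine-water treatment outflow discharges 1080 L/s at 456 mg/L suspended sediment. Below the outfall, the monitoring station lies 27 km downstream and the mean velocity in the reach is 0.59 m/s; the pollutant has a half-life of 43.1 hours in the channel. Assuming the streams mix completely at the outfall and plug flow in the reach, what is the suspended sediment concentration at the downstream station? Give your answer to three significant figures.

78.0 mg/L

Conservation of mass: C = (4410·7.500 + 1080·456.0) / 5490 = 525600/5490 = 95.73 mg/L.
Travel time t = 27·1000 / 0.59 = 45760 s = 12.71 h.
Half-life 43.1 h → k = ln 2 / 43.1 = 0.01608 h⁻¹ = 0.3860 d⁻¹.
After decay, C = 95.73 × e^(−kt) = 95.73 × 0.8151 = 78.03 mg/L.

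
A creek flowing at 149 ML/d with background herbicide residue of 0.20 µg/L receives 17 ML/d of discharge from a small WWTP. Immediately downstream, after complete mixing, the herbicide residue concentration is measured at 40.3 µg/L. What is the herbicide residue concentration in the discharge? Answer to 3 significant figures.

392 µg/L

Mass balance: 149.0·0.2000 + 17.00·Cₑ = 166.0·40.30
→ Cₑ = (166.0·40.30 − 149.0·0.2000) / 17.00 = 391.8 µg/L.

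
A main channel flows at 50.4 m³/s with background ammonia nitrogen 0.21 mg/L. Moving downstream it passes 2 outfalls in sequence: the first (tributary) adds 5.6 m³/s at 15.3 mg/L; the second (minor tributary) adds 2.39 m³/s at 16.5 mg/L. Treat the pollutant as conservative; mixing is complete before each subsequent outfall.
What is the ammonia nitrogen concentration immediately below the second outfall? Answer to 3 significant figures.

Outfall 1: combined Q = 56.00 m³/s; C = (50.40·0.2100 + 5.600·15.30)/56.00 = 1.719 mg/L.
Outfall 2: combined Q = 58.39 m³/s; C = (56.00·1.719 + 2.390·16.50)/58.39 = 2.324 mg/L.

2.32 mg/L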